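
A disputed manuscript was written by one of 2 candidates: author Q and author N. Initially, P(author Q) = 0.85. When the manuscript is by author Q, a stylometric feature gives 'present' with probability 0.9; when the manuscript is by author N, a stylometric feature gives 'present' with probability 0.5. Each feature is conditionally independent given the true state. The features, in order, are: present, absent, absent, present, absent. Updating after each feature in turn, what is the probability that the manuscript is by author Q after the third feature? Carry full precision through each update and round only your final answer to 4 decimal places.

Apply Bayes' rule sequentially, carrying P(author Q) forward.
After 'present': P(author Q) = 0.9·0.8500 / (0.9·0.8500 + 0.5·0.1500) ≈ 0.9107
After 'absent': P(author Q) = 0.1·0.9107 / (0.1·0.9107 + 0.5·0.0893) ≈ 0.6711
After 'absent': P(author Q) = 0.1·0.6711 / (0.1·0.6711 + 0.5·0.3289) ≈ 0.2898

0.2898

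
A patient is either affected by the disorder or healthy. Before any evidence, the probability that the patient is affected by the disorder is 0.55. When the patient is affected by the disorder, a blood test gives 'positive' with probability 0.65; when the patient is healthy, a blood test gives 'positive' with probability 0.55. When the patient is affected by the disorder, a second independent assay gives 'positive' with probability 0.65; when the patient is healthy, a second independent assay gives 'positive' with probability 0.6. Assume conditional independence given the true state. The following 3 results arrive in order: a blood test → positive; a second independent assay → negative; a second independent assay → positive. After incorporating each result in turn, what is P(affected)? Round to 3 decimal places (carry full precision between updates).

0.578

After a blood test='positive': P(affected) = 0.65·0.5500 / (0.65·0.5500 + 0.55·0.4500) ≈ 0.5909
After a second independent assay='negative': P(affected) = 0.35·0.5909 / (0.35·0.5909 + 0.4·0.4091) ≈ 0.5583
After a second independent assay='positive': P(affected) = 0.65·0.5583 / (0.65·0.5583 + 0.6·0.4417) ≈ 0.5779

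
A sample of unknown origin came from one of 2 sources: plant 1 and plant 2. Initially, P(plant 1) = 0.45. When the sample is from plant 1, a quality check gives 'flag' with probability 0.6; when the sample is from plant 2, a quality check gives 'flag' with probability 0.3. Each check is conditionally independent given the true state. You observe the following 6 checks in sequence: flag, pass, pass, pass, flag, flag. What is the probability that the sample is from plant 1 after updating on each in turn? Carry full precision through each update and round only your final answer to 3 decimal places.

After 'flag': P(plant 1) = 0.6·0.4500 / (0.6·0.4500 + 0.3·0.5500) ≈ 0.6207
After 'pass': P(plant 1) = 0.4·0.6207 / (0.4·0.6207 + 0.7·0.3793) ≈ 0.4832
After 'pass': P(plant 1) = 0.4·0.4832 / (0.4·0.4832 + 0.7·0.5168) ≈ 0.3482
After 'pass': P(plant 1) = 0.4·0.3482 / (0.4·0.3482 + 0.7·0.6518) ≈ 0.2339
After 'flag': P(plant 1) = 0.6·0.2339 / (0.6·0.2339 + 0.3·0.7661) ≈ 0.3791
After 'flag': P(plant 1) = 0.6·0.3791 / (0.6·0.3791 + 0.3·0.6209) ≈ 0.5498

0.550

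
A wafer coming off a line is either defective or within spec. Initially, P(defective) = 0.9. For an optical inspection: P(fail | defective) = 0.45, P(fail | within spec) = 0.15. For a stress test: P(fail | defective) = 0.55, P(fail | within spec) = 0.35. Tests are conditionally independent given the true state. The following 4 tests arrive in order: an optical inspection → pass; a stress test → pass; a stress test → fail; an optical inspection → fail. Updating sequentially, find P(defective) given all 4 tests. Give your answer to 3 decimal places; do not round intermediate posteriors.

Each posterior becomes the prior for the next update.
After an optical inspection='pass': P(defective) = 0.55·0.9000 / (0.55·0.9000 + 0.85·0.1000) ≈ 0.8534
After a stress test='pass': P(defective) = 0.45·0.8534 / (0.45·0.8534 + 0.65·0.1466) ≈ 0.8013
After a stress test='fail': P(defective) = 0.55·0.8013 / (0.55·0.8013 + 0.35·0.1987) ≈ 0.8637
After an optical inspection='fail': P(defective) = 0.45·0.8637 / (0.45·0.8637 + 0.15·0.1363) ≈ 0.9500

0.950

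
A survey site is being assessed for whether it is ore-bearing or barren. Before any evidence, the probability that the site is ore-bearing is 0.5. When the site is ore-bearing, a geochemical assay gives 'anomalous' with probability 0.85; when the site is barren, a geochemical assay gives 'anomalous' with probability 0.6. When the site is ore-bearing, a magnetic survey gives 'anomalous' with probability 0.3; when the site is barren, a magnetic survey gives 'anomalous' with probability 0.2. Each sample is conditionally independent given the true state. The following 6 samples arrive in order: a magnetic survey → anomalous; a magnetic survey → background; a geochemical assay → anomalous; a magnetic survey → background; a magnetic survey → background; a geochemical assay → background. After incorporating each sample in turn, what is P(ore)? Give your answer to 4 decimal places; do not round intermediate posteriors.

Each posterior becomes the prior for the next update.
After a magnetic survey='anomalous': P(ore) = 0.3·0.5000 / (0.3·0.5000 + 0.2·0.5000) ≈ 0.6000
After a magnetic survey='background': P(ore) = 0.7·0.6000 / (0.7·0.6000 + 0.8·0.4000) ≈ 0.5676
After a geochemical assay='anomalous': P(ore) = 0.85·0.5676 / (0.85·0.5676 + 0.6·0.4324) ≈ 0.6503
After a magnetic survey='background': P(ore) = 0.7·0.6503 / (0.7·0.6503 + 0.8·0.3497) ≈ 0.6193
After a magnetic survey='background': P(ore) = 0.7·0.6193 / (0.7·0.6193 + 0.8·0.3807) ≈ 0.5874
After a geochemical assay='background': P(ore) = 0.15·0.5874 / (0.15·0.5874 + 0.4·0.4126) ≈ 0.3480

0.3480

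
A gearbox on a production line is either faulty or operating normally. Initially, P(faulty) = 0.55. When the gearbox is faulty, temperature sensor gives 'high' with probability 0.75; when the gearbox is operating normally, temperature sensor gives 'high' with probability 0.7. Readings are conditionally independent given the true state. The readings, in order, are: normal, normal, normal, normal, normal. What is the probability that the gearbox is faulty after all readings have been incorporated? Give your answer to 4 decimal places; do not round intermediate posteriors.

0.3294

Apply Bayes' rule sequentially, carrying P(faulty) forward.
After 'normal': P(faulty) = 0.25·0.5500 / (0.25·0.5500 + 0.3·0.4500) ≈ 0.5046
After 'normal': P(faulty) = 0.25·0.5046 / (0.25·0.5046 + 0.3·0.4954) ≈ 0.4591
After 'normal': P(faulty) = 0.25·0.4591 / (0.25·0.4591 + 0.3·0.5409) ≈ 0.4143
After 'normal': P(faulty) = 0.25·0.4143 / (0.25·0.4143 + 0.3·0.5857) ≈ 0.3708
After 'normal': P(faulty) = 0.25·0.3708 / (0.25·0.3708 + 0.3·0.6292) ≈ 0.3294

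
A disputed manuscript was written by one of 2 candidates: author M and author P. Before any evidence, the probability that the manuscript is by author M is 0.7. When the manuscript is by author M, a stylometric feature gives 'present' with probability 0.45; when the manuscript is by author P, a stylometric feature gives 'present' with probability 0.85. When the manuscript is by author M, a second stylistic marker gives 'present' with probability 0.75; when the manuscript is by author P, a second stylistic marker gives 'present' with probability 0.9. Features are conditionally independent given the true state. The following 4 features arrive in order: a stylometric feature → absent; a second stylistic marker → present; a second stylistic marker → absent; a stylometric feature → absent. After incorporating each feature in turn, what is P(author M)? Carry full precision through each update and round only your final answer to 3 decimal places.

Each posterior becomes the prior for the next update.
After a stylometric feature='absent': P(author M) = 0.55·0.7000 / (0.55·0.7000 + 0.15·0.3000) ≈ 0.8953
After a second stylistic marker='present': P(author M) = 0.75·0.8953 / (0.75·0.8953 + 0.9·0.1047) ≈ 0.8770
After a second stylistic marker='absent': P(author M) = 0.25·0.8770 / (0.25·0.8770 + 0.1·0.1230) ≈ 0.9469
After a stylometric feature='absent': P(author M) = 0.55·0.9469 / (0.55·0.9469 + 0.15·0.0531) ≈ 0.9849

0.985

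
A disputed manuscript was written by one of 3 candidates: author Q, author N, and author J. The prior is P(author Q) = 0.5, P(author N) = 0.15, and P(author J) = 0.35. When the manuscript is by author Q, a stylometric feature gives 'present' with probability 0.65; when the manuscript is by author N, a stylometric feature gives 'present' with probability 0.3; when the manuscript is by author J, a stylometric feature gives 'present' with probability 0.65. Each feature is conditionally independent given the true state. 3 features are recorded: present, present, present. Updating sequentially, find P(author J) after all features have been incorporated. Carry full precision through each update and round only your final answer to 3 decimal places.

After 'present': normaliser = 0.65·0.5000 + 0.3·0.1500 + 0.65·0.3500; P(author Q) ≈ 0.5439, P(author N) ≈ 0.0753, P(author J) ≈ 0.3808
After 'present': normaliser = 0.65·0.5439 + 0.3·0.0753 + 0.65·0.3808; P(author Q) ≈ 0.5669, P(author N) ≈ 0.0362, P(author J) ≈ 0.3968
After 'present': normaliser = 0.65·0.5669 + 0.3·0.0362 + 0.65·0.3968; P(author Q) ≈ 0.5782, P(author N) ≈ 0.0171, P(author J) ≈ 0.4047

0.405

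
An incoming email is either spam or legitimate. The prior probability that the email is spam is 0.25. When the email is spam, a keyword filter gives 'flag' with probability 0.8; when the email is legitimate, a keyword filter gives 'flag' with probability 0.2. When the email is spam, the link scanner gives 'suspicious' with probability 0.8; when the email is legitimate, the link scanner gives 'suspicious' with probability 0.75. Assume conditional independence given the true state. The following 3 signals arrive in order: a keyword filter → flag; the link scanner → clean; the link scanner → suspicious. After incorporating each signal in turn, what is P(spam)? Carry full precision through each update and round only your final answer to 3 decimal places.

0.532

After a keyword filter='flag': P(spam) = 0.8·0.2500 / (0.8·0.2500 + 0.2·0.7500) ≈ 0.5714
After the link scanner='clean': P(spam) = 0.2·0.5714 / (0.2·0.5714 + 0.25·0.4286) ≈ 0.5161
After the link scanner='suspicious': P(spam) = 0.8·0.5161 / (0.8·0.5161 + 0.75·0.4839) ≈ 0.5322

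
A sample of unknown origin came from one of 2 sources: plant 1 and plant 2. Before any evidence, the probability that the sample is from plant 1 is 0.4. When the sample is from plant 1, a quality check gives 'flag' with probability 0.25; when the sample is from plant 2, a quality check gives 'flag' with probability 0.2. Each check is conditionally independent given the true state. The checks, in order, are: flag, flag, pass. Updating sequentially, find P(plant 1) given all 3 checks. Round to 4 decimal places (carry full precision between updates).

After 'flag': P(plant 1) = 0.25·0.4000 / (0.25·0.4000 + 0.2·0.6000) ≈ 0.4545
After 'flag': P(plant 1) = 0.25·0.4545 / (0.25·0.4545 + 0.2·0.5455) ≈ 0.5102
After 'pass': P(plant 1) = 0.75·0.5102 / (0.75·0.5102 + 0.8·0.4898) ≈ 0.4941

0.4941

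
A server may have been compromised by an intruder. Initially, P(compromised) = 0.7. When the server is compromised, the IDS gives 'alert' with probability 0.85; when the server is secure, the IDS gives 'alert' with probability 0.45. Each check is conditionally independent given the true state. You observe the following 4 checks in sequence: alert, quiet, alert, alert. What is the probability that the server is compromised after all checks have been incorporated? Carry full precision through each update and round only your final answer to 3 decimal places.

After 'alert': P(compromised) = 0.85·0.7000 / (0.85·0.7000 + 0.45·0.3000) ≈ 0.8151
After 'quiet': P(compromised) = 0.15·0.8151 / (0.15·0.8151 + 0.55·0.1849) ≈ 0.5459
After 'alert': P(compromised) = 0.85·0.5459 / (0.85·0.5459 + 0.45·0.4541) ≈ 0.6942
After 'alert': P(compromised) = 0.85·0.6942 / (0.85·0.6942 + 0.45·0.3058) ≈ 0.8109

0.811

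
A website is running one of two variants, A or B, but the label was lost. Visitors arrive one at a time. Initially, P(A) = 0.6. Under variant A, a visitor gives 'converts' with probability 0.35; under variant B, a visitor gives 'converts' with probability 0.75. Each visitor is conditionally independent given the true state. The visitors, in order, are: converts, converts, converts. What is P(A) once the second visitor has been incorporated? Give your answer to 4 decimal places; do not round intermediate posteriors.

After 'converts': P(A) = 0.35·0.6000 / (0.35·0.6000 + 0.75·0.4000) ≈ 0.4118
After 'converts': P(A) = 0.35·0.4118 / (0.35·0.4118 + 0.75·0.5882) ≈ 0.2462

0.2462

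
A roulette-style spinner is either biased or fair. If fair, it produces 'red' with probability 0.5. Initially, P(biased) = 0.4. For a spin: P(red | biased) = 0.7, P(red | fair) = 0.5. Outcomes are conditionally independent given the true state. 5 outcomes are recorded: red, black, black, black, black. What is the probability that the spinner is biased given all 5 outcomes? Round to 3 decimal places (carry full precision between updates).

After 'red': P(biased) = 0.7·0.4000 / (0.7·0.4000 + 0.5·0.6000) ≈ 0.4828
After 'black': P(biased) = 0.3·0.4828 / (0.3·0.4828 + 0.5·0.5172) ≈ 0.3590
After 'black': P(biased) = 0.3·0.3590 / (0.3·0.3590 + 0.5·0.6410) ≈ 0.2515
After 'black': P(biased) = 0.3·0.2515 / (0.3·0.2515 + 0.5·0.7485) ≈ 0.1678
After 'black': P(biased) = 0.3·0.1678 / (0.3·0.1678 + 0.5·0.8322) ≈ 0.1079

0.108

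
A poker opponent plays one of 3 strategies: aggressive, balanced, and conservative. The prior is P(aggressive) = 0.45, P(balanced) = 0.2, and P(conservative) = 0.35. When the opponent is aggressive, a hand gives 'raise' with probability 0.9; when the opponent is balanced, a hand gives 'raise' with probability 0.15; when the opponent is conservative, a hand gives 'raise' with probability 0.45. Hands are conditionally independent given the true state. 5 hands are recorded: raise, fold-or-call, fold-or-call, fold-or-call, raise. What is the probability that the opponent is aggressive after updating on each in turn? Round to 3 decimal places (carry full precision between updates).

After 'raise': normaliser = 0.9·0.4500 + 0.15·0.2000 + 0.45·0.3500; P(aggressive) ≈ 0.6835, P(balanced) ≈ 0.0506, P(conservative) ≈ 0.2658
After 'fold-or-call': normaliser = 0.1·0.6835 + 0.85·0.0506 + 0.55·0.2658; P(aggressive) ≈ 0.2654, P(balanced) ≈ 0.1671, P(conservative) ≈ 0.5676
After 'fold-or-call': normaliser = 0.1·0.2654 + 0.85·0.1671 + 0.55·0.5676; P(aggressive) ≈ 0.0552, P(balanced) ≈ 0.2954, P(conservative) ≈ 0.6494
After 'fold-or-call': normaliser = 0.1·0.0552 + 0.85·0.2954 + 0.55·0.6494; P(aggressive) ≈ 0.0090, P(balanced) ≈ 0.4091, P(conservative) ≈ 0.5819
After 'raise': normaliser = 0.9·0.0090 + 0.15·0.4091 + 0.45·0.5819; P(aggressive) ≈ 0.0244, P(balanced) ≈ 0.1852, P(conservative) ≈ 0.7903

0.024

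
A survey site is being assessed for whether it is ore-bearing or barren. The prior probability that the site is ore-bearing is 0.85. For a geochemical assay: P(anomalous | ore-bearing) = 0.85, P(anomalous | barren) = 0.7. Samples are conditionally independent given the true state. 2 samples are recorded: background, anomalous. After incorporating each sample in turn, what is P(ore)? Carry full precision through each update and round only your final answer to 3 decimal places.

After 'background': P(ore) = 0.15·0.8500 / (0.15·0.8500 + 0.3·0.1500) ≈ 0.7391
After 'anomalous': P(ore) = 0.85·0.7391 / (0.85·0.7391 + 0.7·0.2609) ≈ 0.7748

0.775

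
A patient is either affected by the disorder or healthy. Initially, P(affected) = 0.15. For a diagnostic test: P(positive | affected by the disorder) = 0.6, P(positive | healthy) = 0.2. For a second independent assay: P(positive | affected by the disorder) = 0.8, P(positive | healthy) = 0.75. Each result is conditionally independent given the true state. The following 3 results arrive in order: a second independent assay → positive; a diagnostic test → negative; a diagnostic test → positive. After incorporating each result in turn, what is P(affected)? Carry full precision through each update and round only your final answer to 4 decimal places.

0.2202

After a second independent assay='positive': P(affected) = 0.8·0.1500 / (0.8·0.1500 + 0.75·0.8500) ≈ 0.1584
After a diagnostic test='negative': P(affected) = 0.4·0.1584 / (0.4·0.1584 + 0.8·0.8416) ≈ 0.0860
After a diagnostic test='positive': P(affected) = 0.6·0.0860 / (0.6·0.0860 + 0.2·0.9140) ≈ 0.2202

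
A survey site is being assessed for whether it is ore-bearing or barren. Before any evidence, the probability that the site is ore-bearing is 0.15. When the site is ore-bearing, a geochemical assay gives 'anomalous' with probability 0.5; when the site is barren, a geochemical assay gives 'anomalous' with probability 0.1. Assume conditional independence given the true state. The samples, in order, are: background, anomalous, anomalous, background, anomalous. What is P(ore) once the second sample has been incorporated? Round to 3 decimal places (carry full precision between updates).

0.329

After 'background': P(ore) = 0.5·0.1500 / (0.5·0.1500 + 0.9·0.8500) ≈ 0.0893
After 'anomalous': P(ore) = 0.5·0.0893 / (0.5·0.0893 + 0.1·0.9107) ≈ 0.3289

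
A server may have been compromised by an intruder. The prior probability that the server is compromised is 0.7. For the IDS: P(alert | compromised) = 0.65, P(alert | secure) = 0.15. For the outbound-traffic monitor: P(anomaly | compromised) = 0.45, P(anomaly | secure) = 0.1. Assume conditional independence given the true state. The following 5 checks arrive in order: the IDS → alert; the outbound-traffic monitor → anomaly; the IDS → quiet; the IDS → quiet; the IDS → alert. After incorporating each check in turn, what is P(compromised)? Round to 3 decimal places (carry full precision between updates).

0.971

After the IDS='alert': P(compromised) = 0.65·0.7000 / (0.65·0.7000 + 0.15·0.3000) ≈ 0.9100
After the outbound-traffic monitor='anomaly': P(compromised) = 0.45·0.9100 / (0.45·0.9100 + 0.1·0.0900) ≈ 0.9785
After the IDS='quiet': P(compromised) = 0.35·0.9785 / (0.35·0.9785 + 0.85·0.0215) ≈ 0.9493
After the IDS='quiet': P(compromised) = 0.35·0.9493 / (0.35·0.9493 + 0.85·0.0507) ≈ 0.8852
After the IDS='alert': P(compromised) = 0.65·0.8852 / (0.65·0.8852 + 0.15·0.1148) ≈ 0.9710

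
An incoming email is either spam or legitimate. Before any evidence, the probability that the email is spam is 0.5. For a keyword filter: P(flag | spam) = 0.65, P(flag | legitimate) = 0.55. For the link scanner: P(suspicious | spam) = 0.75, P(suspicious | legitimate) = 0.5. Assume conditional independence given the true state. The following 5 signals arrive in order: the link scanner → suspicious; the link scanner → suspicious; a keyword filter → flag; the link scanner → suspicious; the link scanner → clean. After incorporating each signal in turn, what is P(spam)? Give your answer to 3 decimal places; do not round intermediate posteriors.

Each posterior becomes the prior for the next update.
After the link scanner='suspicious': P(spam) = 0.75·0.5000 / (0.75·0.5000 + 0.5·0.5000) ≈ 0.6000
After the link scanner='suspicious': P(spam) = 0.75·0.6000 / (0.75·0.6000 + 0.5·0.4000) ≈ 0.6923
After a keyword filter='flag': P(spam) = 0.65·0.6923 / (0.65·0.6923 + 0.55·0.3077) ≈ 0.7267
After the link scanner='suspicious': P(spam) = 0.75·0.7267 / (0.75·0.7267 + 0.5·0.2733) ≈ 0.7995
After the link scanner='clean': P(spam) = 0.25·0.7995 / (0.25·0.7995 + 0.5·0.2005) ≈ 0.6660

0.666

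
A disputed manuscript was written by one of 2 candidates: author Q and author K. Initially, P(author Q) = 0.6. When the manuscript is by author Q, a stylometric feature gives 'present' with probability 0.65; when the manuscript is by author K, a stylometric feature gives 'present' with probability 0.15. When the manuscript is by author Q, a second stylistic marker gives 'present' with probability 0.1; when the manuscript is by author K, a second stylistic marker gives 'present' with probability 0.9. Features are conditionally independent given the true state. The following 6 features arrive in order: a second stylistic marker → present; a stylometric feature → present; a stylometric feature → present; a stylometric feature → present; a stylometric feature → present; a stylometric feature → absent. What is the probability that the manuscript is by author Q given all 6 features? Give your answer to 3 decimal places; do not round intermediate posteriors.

0.960

After a second stylistic marker='present': P(author Q) = 0.1·0.6000 / (0.1·0.6000 + 0.9·0.4000) ≈ 0.1429
After a stylometric feature='present': P(author Q) = 0.65·0.1429 / (0.65·0.1429 + 0.15·0.8571) ≈ 0.4194
After a stylometric feature='present': P(author Q) = 0.65·0.4194 / (0.65·0.4194 + 0.15·0.5806) ≈ 0.7578
After a stylometric feature='present': P(author Q) = 0.65·0.7578 / (0.65·0.7578 + 0.15·0.2422) ≈ 0.9313
After a stylometric feature='present': P(author Q) = 0.65·0.9313 / (0.65·0.9313 + 0.15·0.0687) ≈ 0.9833
After a stylometric feature='absent': P(author Q) = 0.35·0.9833 / (0.35·0.9833 + 0.85·0.0167) ≈ 0.9603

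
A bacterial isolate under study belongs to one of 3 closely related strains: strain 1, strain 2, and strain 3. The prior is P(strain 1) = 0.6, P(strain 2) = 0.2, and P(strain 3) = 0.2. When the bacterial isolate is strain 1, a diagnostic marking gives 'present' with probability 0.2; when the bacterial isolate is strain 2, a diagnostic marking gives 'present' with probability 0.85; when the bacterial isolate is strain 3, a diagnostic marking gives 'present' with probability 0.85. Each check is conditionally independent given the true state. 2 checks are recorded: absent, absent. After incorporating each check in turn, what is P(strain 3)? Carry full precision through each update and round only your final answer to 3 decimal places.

After 'absent': normaliser = 0.8·0.6000 + 0.15·0.2000 + 0.15·0.2000; P(strain 1) ≈ 0.8889, P(strain 2) ≈ 0.0556, P(strain 3) ≈ 0.0556
After 'absent': normaliser = 0.8·0.8889 + 0.15·0.0556 + 0.15·0.0556; P(strain 1) ≈ 0.9771, P(strain 2) ≈ 0.0115, P(strain 3) ≈ 0.0115

0.011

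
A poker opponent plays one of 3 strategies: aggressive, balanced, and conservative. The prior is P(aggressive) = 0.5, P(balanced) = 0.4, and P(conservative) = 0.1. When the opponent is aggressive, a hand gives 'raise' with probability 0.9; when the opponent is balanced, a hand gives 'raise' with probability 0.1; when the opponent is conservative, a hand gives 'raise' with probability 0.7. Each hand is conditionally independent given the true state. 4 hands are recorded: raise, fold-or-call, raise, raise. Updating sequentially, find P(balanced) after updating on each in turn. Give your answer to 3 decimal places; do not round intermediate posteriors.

After 'raise': normaliser = 0.9·0.5000 + 0.1·0.4000 + 0.7·0.1000; P(aggressive) ≈ 0.8036, P(balanced) ≈ 0.0714, P(conservative) ≈ 0.1250
After 'fold-or-call': normaliser = 0.1·0.8036 + 0.9·0.0714 + 0.3·0.1250; P(aggressive) ≈ 0.4412, P(balanced) ≈ 0.3529, P(conservative) ≈ 0.2059
After 'raise': normaliser = 0.9·0.4412 + 0.1·0.3529 + 0.7·0.2059; P(aggressive) ≈ 0.6888, P(balanced) ≈ 0.0612, P(conservative) ≈ 0.2500
After 'raise': normaliser = 0.9·0.6888 + 0.1·0.0612 + 0.7·0.2500; P(aggressive) ≈ 0.7739, P(balanced) ≈ 0.0076, P(conservative) ≈ 0.2185

0.008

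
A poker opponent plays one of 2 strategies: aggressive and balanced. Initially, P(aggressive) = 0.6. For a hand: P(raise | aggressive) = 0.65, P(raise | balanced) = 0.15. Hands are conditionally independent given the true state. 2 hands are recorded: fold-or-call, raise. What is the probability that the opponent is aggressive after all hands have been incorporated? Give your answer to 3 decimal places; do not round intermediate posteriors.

0.728

Each posterior becomes the prior for the next update.
After 'fold-or-call': P(aggressive) = 0.35·0.6000 / (0.35·0.6000 + 0.85·0.4000) ≈ 0.3818
After 'raise': P(aggressive) = 0.65·0.3818 / (0.65·0.3818 + 0.15·0.6182) ≈ 0.7280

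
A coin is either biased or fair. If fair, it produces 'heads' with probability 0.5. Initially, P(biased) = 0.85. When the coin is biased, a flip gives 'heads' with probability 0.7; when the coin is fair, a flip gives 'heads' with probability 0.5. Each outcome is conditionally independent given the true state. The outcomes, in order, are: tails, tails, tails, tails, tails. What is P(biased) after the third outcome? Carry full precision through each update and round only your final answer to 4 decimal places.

Apply Bayes' rule sequentially, carrying P(biased) forward.
After 'tails': P(biased) = 0.3·0.8500 / (0.3·0.8500 + 0.5·0.1500) ≈ 0.7727
After 'tails': P(biased) = 0.3·0.7727 / (0.3·0.7727 + 0.5·0.2273) ≈ 0.6711
After 'tails': P(biased) = 0.3·0.6711 / (0.3·0.6711 + 0.5·0.3289) ≈ 0.5504

0.5504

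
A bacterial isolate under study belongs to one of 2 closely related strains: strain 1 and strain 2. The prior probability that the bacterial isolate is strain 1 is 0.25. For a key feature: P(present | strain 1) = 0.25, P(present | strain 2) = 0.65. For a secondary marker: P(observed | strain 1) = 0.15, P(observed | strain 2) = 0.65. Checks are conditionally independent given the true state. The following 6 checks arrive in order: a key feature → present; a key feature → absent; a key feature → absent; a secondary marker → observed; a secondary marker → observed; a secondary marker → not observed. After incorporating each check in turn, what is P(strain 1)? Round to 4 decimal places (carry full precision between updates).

Each posterior becomes the prior for the next update.
After a key feature='present': P(strain 1) = 0.25·0.2500 / (0.25·0.2500 + 0.65·0.7500) ≈ 0.1136
After a key feature='absent': P(strain 1) = 0.75·0.1136 / (0.75·0.1136 + 0.35·0.8864) ≈ 0.2155
After a key feature='absent': P(strain 1) = 0.75·0.2155 / (0.75·0.2155 + 0.35·0.7845) ≈ 0.3706
After a secondary marker='observed': P(strain 1) = 0.15·0.3706 / (0.15·0.3706 + 0.65·0.6294) ≈ 0.1196
After a secondary marker='observed': P(strain 1) = 0.15·0.1196 / (0.15·0.1196 + 0.65·0.8804) ≈ 0.0304
After a secondary marker='not observed': P(strain 1) = 0.85·0.0304 / (0.85·0.0304 + 0.35·0.9696) ≈ 0.0708

0.0708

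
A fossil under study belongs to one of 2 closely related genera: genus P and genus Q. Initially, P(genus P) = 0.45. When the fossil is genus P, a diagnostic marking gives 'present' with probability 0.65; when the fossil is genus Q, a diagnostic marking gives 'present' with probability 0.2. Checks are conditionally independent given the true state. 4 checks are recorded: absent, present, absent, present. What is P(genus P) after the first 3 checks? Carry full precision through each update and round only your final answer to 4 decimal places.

After 'absent': P(genus P) = 0.35·0.4500 / (0.35·0.4500 + 0.8·0.5500) ≈ 0.2636
After 'present': P(genus P) = 0.65·0.2636 / (0.65·0.2636 + 0.2·0.7364) ≈ 0.5378
After 'absent': P(genus P) = 0.35·0.5378 / (0.35·0.5378 + 0.8·0.4622) ≈ 0.3373

0.3373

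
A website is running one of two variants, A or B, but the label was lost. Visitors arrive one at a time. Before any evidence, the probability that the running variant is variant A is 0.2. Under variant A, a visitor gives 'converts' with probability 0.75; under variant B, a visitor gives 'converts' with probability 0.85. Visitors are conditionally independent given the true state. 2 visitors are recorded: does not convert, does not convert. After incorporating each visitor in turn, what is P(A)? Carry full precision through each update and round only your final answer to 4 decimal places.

0.4098

After 'does not convert': P(A) = 0.25·0.2000 / (0.25·0.2000 + 0.15·0.8000) ≈ 0.2941
After 'does not convert': P(A) = 0.25·0.2941 / (0.25·0.2941 + 0.15·0.7059) ≈ 0.4098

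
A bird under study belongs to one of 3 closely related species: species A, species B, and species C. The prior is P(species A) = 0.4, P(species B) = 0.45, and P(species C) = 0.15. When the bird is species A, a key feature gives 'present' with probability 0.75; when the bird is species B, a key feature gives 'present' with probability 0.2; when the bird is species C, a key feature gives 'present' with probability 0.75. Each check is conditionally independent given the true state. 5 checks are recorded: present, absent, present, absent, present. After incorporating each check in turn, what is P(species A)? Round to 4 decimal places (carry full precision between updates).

0.6276

After 'present': normaliser = 0.75·0.4000 + 0.2·0.4500 + 0.75·0.1500; P(species A) ≈ 0.5970, P(species B) ≈ 0.1791, P(species C) ≈ 0.2239
After 'absent': normaliser = 0.25·0.5970 + 0.8·0.1791 + 0.25·0.2239; P(species A) ≈ 0.4283, P(species B) ≈ 0.4111, P(species C) ≈ 0.1606
After 'present': normaliser = 0.75·0.4283 + 0.2·0.4111 + 0.75·0.1606; P(species A) ≈ 0.6131, P(species B) ≈ 0.1570, P(species C) ≈ 0.2299
After 'absent': normaliser = 0.25·0.6131 + 0.8·0.1570 + 0.25·0.2299; P(species A) ≈ 0.4557, P(species B) ≈ 0.3733, P(species C) ≈ 0.1709
After 'present': normaliser = 0.75·0.4557 + 0.2·0.3733 + 0.75·0.1709; P(species A) ≈ 0.6276, P(species B) ≈ 0.1371, P(species C) ≈ 0.2353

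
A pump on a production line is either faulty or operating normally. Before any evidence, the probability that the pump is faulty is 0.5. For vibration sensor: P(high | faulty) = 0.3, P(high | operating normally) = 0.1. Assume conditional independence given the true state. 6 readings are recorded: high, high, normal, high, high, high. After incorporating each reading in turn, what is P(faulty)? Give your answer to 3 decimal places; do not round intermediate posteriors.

After 'high': P(faulty) = 0.3·0.5000 / (0.3·0.5000 + 0.1·0.5000) ≈ 0.7500
After 'high': P(faulty) = 0.3·0.7500 / (0.3·0.7500 + 0.1·0.2500) ≈ 0.9000
After 'normal': P(faulty) = 0.7·0.9000 / (0.7·0.9000 + 0.9·0.1000) ≈ 0.8750
After 'high': P(faulty) = 0.3·0.8750 / (0.3·0.8750 + 0.1·0.1250) ≈ 0.9545
After 'high': P(faulty) = 0.3·0.9545 / (0.3·0.9545 + 0.1·0.0455) ≈ 0.9844
After 'high': P(faulty) = 0.3·0.9844 / (0.3·0.9844 + 0.1·0.0156) ≈ 0.9947

0.995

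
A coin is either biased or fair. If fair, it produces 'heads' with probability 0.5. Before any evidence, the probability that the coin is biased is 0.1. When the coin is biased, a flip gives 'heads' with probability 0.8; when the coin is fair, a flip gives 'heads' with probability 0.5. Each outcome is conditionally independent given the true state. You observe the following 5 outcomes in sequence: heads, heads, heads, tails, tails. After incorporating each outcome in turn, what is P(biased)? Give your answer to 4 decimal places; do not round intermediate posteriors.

After 'heads': P(biased) = 0.8·0.1000 / (0.8·0.1000 + 0.5·0.9000) ≈ 0.1509
After 'heads': P(biased) = 0.8·0.1509 / (0.8·0.1509 + 0.5·0.8491) ≈ 0.2215
After 'heads': P(biased) = 0.8·0.2215 / (0.8·0.2215 + 0.5·0.7785) ≈ 0.3128
After 'tails': P(biased) = 0.2·0.3128 / (0.2·0.3128 + 0.5·0.6872) ≈ 0.1540
After 'tails': P(biased) = 0.2·0.1540 / (0.2·0.1540 + 0.5·0.8460) ≈ 0.0679

0.0679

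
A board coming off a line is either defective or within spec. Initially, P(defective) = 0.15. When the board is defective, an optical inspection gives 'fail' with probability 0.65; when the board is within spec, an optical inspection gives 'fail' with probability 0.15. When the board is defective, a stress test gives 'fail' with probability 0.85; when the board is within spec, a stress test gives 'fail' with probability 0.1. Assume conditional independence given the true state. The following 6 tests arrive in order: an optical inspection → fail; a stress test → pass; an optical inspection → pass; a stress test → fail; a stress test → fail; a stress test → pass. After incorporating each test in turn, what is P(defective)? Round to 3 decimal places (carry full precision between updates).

0.387

After an optical inspection='fail': P(defective) = 0.65·0.1500 / (0.65·0.1500 + 0.15·0.8500) ≈ 0.4333
After a stress test='pass': P(defective) = 0.15·0.4333 / (0.15·0.4333 + 0.9·0.5667) ≈ 0.1130
After an optical inspection='pass': P(defective) = 0.35·0.1130 / (0.35·0.1130 + 0.85·0.8870) ≈ 0.0499
After a stress test='fail': P(defective) = 0.85·0.0499 / (0.85·0.0499 + 0.1·0.9501) ≈ 0.3085
After a stress test='fail': P(defective) = 0.85·0.3085 / (0.85·0.3085 + 0.1·0.6915) ≈ 0.7913
After a stress test='pass': P(defective) = 0.15·0.7913 / (0.15·0.7913 + 0.9·0.2087) ≈ 0.3872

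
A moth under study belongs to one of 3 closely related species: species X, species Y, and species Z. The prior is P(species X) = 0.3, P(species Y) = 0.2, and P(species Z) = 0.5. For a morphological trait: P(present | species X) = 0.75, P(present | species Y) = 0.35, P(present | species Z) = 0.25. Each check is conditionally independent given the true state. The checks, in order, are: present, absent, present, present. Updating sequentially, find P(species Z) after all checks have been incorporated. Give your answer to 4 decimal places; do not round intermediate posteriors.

After 'present': normaliser = 0.75·0.3000 + 0.35·0.2000 + 0.25·0.5000; P(species X) ≈ 0.5357, P(species Y) ≈ 0.1667, P(species Z) ≈ 0.2976
After 'absent': normaliser = 0.25·0.5357 + 0.65·0.1667 + 0.75·0.2976; P(species X) ≈ 0.2877, P(species Y) ≈ 0.2327, P(species Z) ≈ 0.4795
After 'present': normaliser = 0.75·0.2877 + 0.35·0.2327 + 0.25·0.4795; P(species X) ≈ 0.5173, P(species Y) ≈ 0.1953, P(species Z) ≈ 0.2874
After 'present': normaliser = 0.75·0.5173 + 0.35·0.1953 + 0.25·0.2874; P(species X) ≈ 0.7346, P(species Y) ≈ 0.1294, P(species Z) ≈ 0.1360

0.1360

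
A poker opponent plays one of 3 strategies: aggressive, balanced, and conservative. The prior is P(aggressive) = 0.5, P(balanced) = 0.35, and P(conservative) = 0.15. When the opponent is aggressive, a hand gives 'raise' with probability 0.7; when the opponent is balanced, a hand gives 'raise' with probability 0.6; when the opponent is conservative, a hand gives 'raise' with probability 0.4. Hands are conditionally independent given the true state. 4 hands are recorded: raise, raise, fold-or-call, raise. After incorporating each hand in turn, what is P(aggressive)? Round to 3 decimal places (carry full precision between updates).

0.588

After 'raise': normaliser = 0.7·0.5000 + 0.6·0.3500 + 0.4·0.1500; P(aggressive) ≈ 0.5645, P(balanced) ≈ 0.3387, P(conservative) ≈ 0.0968
After 'raise': normaliser = 0.7·0.5645 + 0.6·0.3387 + 0.4·0.0968; P(aggressive) ≈ 0.6203, P(balanced) ≈ 0.3190, P(conservative) ≈ 0.0608
After 'fold-or-call': normaliser = 0.3·0.6203 + 0.4·0.3190 + 0.6·0.0608; P(aggressive) ≈ 0.5315, P(balanced) ≈ 0.3644, P(conservative) ≈ 0.1041
After 'raise': normaliser = 0.7·0.5315 + 0.6·0.3644 + 0.4·0.1041; P(aggressive) ≈ 0.5883, P(balanced) ≈ 0.3458, P(conservative) ≈ 0.0659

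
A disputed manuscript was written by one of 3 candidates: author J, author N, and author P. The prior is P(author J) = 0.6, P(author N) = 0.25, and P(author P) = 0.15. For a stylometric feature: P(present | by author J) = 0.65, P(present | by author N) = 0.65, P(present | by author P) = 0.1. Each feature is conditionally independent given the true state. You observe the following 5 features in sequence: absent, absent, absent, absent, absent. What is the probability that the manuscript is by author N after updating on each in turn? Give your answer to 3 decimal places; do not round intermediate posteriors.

After 'absent': normaliser = 0.35·0.6000 + 0.35·0.2500 + 0.9·0.1500; P(author J) ≈ 0.4855, P(author N) ≈ 0.2023, P(author P) ≈ 0.3121
After 'absent': normaliser = 0.35·0.4855 + 0.35·0.2023 + 0.9·0.3121; P(author J) ≈ 0.3258, P(author N) ≈ 0.1357, P(author P) ≈ 0.5385
After 'absent': normaliser = 0.35·0.3258 + 0.35·0.1357 + 0.9·0.5385; P(author J) ≈ 0.1764, P(author N) ≈ 0.0735, P(author P) ≈ 0.7500
After 'absent': normaliser = 0.35·0.1764 + 0.35·0.0735 + 0.9·0.7500; P(author J) ≈ 0.0810, P(author N) ≈ 0.0337, P(author P) ≈ 0.8853
After 'absent': normaliser = 0.35·0.0810 + 0.35·0.0337 + 0.9·0.8853; P(author J) ≈ 0.0339, P(author N) ≈ 0.0141, P(author P) ≈ 0.9520

0.014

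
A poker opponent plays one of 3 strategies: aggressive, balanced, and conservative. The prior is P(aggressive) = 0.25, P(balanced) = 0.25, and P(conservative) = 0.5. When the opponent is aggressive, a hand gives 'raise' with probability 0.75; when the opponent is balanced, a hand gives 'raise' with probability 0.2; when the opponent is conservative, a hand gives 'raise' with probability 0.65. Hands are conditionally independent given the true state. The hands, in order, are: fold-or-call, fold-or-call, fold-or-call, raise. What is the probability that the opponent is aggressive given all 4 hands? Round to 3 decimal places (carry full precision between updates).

0.069

Each posterior becomes the prior for the next update.
After 'fold-or-call': normaliser = 0.25·0.2500 + 0.8·0.2500 + 0.35·0.5000; P(aggressive) ≈ 0.1429, P(balanced) ≈ 0.4571, P(conservative) ≈ 0.4000
After 'fold-or-call': normaliser = 0.25·0.1429 + 0.8·0.4571 + 0.35·0.4000; P(aggressive) ≈ 0.0660, P(balanced) ≈ 0.6755, P(conservative) ≈ 0.2586
After 'fold-or-call': normaliser = 0.25·0.0660 + 0.8·0.6755 + 0.35·0.2586; P(aggressive) ≈ 0.0255, P(balanced) ≈ 0.8347, P(conservative) ≈ 0.1398
After 'raise': normaliser = 0.75·0.0255 + 0.2·0.8347 + 0.65·0.1398; P(aggressive) ≈ 0.0690, P(balanced) ≈ 0.6029, P(conservative) ≈ 0.3281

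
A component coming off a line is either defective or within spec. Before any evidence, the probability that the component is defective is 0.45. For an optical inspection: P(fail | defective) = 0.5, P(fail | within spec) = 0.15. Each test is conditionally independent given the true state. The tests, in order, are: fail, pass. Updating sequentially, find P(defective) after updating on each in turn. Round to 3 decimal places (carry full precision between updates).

0.616

Each posterior becomes the prior for the next update.
After 'fail': P(defective) = 0.5·0.4500 / (0.5·0.4500 + 0.15·0.5500) ≈ 0.7317
After 'pass': P(defective) = 0.5·0.7317 / (0.5·0.7317 + 0.85·0.2683) ≈ 0.6160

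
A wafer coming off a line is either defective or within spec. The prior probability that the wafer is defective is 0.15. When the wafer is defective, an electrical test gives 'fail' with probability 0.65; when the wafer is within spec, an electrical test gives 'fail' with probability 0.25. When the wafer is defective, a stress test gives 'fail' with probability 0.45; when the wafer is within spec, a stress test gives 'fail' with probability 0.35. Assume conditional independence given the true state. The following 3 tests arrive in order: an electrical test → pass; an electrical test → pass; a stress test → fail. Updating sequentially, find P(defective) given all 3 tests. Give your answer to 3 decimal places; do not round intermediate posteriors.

Apply Bayes' rule sequentially, carrying P(defective) forward.
After an electrical test='pass': P(defective) = 0.35·0.1500 / (0.35·0.1500 + 0.75·0.8500) ≈ 0.0761
After an electrical test='pass': P(defective) = 0.35·0.0761 / (0.35·0.0761 + 0.75·0.9239) ≈ 0.0370
After a stress test='fail': P(defective) = 0.45·0.0370 / (0.45·0.0370 + 0.35·0.9630) ≈ 0.0471

0.047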